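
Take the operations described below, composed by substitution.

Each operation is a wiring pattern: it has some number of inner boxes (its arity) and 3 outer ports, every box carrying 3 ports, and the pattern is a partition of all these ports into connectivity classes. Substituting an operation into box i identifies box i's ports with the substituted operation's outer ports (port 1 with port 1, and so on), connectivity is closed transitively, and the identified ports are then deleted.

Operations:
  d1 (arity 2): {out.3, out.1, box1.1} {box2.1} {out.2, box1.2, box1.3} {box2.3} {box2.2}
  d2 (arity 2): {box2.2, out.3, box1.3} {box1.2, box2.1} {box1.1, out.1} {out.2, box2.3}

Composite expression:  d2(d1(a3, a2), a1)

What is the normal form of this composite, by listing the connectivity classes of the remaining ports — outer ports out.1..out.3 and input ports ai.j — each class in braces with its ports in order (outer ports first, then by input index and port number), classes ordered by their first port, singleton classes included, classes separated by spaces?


{out.1, out.3, a1.2, a3.1} {out.2, a1.3} {a1.1, a3.2, a3.3} {a2.1} {a2.2} {a2.3}

Reachability decides: close wires over d2-identified ports.
d1 over (a3, a2) gives {out.1, out.3, a3.1} {out.2, a3.2, a3.3} {a2.1} {a2.2} {a2.3}, out.j being that stage's outer ports
d2 over (a3, a2, a1) gives {out.1, out.3, a1.2, a3.1} {out.2, a1.3} {a1.1, a3.2, a3.3} {a2.1} {a2.2} {a2.3}, out.j being that stage's outer ports


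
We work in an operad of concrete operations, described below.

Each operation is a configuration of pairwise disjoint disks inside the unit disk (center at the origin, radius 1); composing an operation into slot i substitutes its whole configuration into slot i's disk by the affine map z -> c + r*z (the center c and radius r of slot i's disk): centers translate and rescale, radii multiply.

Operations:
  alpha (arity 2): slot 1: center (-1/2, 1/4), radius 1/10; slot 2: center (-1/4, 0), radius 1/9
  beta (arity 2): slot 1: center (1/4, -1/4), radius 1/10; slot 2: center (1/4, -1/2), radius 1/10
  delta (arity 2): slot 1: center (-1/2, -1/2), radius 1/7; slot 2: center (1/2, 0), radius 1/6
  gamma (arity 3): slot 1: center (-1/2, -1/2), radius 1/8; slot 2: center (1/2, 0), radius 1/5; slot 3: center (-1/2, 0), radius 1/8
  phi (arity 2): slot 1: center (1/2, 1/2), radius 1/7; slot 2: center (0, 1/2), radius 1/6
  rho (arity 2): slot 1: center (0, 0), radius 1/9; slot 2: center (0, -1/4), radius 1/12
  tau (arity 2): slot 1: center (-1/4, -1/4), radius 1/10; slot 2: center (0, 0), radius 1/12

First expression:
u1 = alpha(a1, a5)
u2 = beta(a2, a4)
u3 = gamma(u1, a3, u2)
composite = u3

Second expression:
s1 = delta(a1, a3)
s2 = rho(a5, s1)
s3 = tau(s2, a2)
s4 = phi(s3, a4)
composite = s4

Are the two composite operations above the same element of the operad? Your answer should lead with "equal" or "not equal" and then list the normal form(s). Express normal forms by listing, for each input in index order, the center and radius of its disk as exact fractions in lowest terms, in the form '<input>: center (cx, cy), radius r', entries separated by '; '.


Reducing the first expression gives a1: center (-9/16, -15/32), radius 1/80; a2: center (-15/32, -1/32), radius 1/80; a3: center (1/2, 0), radius 1/5; a4: center (-15/32, -1/16), radius 1/80; a5: center (-17/32, -1/2), radius 1/72
Reducing the second expression gives a1: center (779/1680, 773/1680), radius 1/5880; a2: center (1/2, 1/2), radius 1/84; a3: center (781/1680, 129/280), radius 1/5040; a4: center (0, 1/2), radius 1/6; a5: center (13/28, 13/28), radius 1/630
The forms do not match — not equal.

not equal — first a1: center (-9/16, -15/32), radius 1/80; a2: center (-15/32, -1/32), radius 1/80; a3: center (1/2, 0), radius 1/5; a4: center (-15/32, -1/16), radius 1/80; a5: center (-17/32, -1/2), radius 1/72, second a1: center (779/1680, 773/1680), radius 1/5880; a2: center (1/2, 1/2), radius 1/84; a3: center (781/1680, 129/280), radius 1/5040; a4: center (0, 1/2), radius 1/6; a5: center (13/28, 13/28), radius 1/630


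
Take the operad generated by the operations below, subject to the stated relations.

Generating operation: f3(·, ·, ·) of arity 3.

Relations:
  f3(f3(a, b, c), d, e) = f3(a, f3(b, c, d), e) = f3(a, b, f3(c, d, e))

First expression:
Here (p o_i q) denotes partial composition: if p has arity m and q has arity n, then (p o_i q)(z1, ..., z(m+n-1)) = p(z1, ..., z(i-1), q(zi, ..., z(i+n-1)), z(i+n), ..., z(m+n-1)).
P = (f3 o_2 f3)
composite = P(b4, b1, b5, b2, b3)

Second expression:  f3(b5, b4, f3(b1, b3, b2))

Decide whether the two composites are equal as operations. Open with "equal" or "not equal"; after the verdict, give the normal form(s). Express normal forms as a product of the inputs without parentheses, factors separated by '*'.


not equal; the first gives b4 * b1 * b5 * b2 * b3 and the second b5 * b4 * b1 * b3 * b2

Normal form of the first expression: b4 * b1 * b5 * b2 * b3
Normal form of the second expression: b5 * b4 * b1 * b3 * b2
The forms do not match — not equal.


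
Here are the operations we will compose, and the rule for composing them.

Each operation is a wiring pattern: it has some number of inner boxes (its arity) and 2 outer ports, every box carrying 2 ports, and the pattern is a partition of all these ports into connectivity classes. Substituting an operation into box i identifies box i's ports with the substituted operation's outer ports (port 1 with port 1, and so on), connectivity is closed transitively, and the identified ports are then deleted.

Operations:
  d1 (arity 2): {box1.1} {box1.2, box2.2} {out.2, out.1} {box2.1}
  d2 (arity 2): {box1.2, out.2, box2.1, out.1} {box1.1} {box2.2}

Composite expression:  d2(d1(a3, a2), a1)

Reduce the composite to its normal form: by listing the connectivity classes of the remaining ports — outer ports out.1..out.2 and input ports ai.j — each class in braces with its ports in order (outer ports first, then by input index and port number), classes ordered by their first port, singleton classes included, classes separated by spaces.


Substituting into d2 glues patterns; closure does the rest.
after d1, the pattern on (a3, a2) reads {out.1, out.2} {a2.1} {a2.2, a3.2} {a3.1} (out.j = its outer ports)
after d2, the pattern on (a3, a2, a1) reads {out.1, out.2, a1.1} {a1.2} {a2.1} {a2.2, a3.2} {a3.1} (out.j = its outer ports)

{out.1, out.2, a1.1} {a1.2} {a2.1} {a2.2, a3.2} {a3.1}


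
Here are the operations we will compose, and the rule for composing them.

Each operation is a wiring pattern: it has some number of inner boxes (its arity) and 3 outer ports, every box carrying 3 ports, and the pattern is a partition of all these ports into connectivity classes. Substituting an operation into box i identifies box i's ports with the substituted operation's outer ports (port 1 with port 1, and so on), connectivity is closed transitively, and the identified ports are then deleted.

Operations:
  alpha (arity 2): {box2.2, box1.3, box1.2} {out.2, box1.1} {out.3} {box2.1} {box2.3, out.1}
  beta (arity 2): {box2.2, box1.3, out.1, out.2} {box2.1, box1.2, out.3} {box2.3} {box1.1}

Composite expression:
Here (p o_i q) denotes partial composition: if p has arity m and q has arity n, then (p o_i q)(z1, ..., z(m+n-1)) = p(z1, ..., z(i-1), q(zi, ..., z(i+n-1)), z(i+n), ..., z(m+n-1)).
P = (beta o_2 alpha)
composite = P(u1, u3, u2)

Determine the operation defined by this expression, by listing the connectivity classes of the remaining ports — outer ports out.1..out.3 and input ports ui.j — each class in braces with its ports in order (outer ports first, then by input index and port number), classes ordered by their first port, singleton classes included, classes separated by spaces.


{out.1, out.2, u1.3, u3.1} {out.3, u1.2, u2.3} {u1.1} {u2.1} {u2.2, u3.2, u3.3}

Treat the ports identified at beta as solder joints: merge, then drop.
the subtree at alpha composes to {out.1, u2.3} {out.2, u3.1} {out.3} {u2.1} {u2.2, u3.2, u3.3} on (u3, u2); out.j = own outer ports
the subtree at beta composes to {out.1, out.2, u1.3, u3.1} {out.3, u1.2, u2.3} {u1.1} {u2.1} {u2.2, u3.2, u3.3} on (u1, u3, u2); out.j = own outer ports


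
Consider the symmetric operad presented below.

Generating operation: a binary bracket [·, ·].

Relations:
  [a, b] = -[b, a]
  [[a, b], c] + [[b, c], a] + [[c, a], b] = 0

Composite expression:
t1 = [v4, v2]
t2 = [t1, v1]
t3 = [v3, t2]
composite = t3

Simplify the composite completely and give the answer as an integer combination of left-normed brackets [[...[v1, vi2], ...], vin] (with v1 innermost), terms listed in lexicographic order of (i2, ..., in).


-[[[v1, v2], v4], v3] + [[[v1, v4], v2], v3]

A multilinear Lie element is pinned by v1-initial words (v1 innermost).
Composite bracket: [v3, [[v4, v2], v1]]
Under [a, b] = ab - ba we get 8 signed associative words (2^3 = 8).
The v1-initial words carry the normal form:
  sign of v1v2v4v3 is -1, so it contributes -[[[v1, v2], v4], v3]
  sign of v1v4v2v3 is +1, so it contributes +[[[v1, v4], v2], v3]


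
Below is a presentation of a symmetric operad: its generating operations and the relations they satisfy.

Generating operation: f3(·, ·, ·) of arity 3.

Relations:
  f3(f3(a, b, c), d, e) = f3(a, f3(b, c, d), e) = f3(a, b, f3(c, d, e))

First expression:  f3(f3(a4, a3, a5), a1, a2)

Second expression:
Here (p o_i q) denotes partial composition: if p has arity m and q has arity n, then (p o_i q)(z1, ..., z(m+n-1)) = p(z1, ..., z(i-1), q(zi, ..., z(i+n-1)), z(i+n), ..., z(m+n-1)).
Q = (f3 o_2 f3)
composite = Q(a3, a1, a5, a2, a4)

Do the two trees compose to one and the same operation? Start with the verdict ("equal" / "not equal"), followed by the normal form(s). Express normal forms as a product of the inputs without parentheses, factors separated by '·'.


not equal; the first gives a4 · a3 · a5 · a1 · a2 and the second a3 · a1 · a5 · a2 · a4

The first expression reduces to a4 · a3 · a5 · a1 · a2
The second expression reduces to a3 · a1 · a5 · a2 · a4
The forms do not match — not equal.


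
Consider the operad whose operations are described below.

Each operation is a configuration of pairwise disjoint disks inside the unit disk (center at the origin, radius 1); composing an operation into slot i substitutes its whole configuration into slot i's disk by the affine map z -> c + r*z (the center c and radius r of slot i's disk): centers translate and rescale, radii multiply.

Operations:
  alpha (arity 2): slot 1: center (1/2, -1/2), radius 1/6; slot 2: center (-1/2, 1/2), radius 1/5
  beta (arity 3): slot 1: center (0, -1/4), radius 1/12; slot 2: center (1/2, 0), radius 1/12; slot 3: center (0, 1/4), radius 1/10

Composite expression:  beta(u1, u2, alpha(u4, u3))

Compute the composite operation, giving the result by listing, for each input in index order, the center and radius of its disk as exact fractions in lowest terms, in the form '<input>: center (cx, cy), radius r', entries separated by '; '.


u1: center (0, -1/4), radius 1/12; u2: center (1/2, 0), radius 1/12; u3: center (-1/20, 3/10), radius 1/50; u4: center (1/20, 1/5), radius 1/60

Each u-disk chains the slot maps above it in beta; radii multiply.
input u1: composing its 1 substitution step yields center (0, -1/4), radius 1/12
input u2: composing its 1 substitution step yields center (1/2, 0), radius 1/12
input u4: composing its 2 substitution steps yields center (1/20, 1/5), radius 1/60
input u3: composing its 2 substitution steps yields center (-1/20, 3/10), radius 1/50


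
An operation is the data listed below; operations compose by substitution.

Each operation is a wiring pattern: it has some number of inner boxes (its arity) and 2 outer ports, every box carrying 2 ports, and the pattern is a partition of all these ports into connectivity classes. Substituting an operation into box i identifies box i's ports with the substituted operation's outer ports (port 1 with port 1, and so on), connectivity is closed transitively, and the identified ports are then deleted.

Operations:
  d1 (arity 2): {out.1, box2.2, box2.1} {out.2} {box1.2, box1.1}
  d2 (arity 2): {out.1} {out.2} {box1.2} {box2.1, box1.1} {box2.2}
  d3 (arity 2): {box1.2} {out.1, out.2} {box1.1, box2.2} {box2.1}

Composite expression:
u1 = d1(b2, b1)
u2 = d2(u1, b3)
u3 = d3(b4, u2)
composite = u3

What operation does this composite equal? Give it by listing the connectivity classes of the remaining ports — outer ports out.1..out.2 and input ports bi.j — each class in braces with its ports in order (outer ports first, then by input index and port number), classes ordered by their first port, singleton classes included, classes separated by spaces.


{out.1, out.2} {b1.1, b1.2, b3.1} {b2.1, b2.2} {b3.2} {b4.1} {b4.2}

After gluing at d3, chains via deleted ports link the b-ports.
the subtree at d1 composes to {out.1, b1.1, b1.2} {out.2} {b2.1, b2.2} on (b2, b1); out.j = own outer ports
the subtree at d2 composes to {out.1} {out.2} {b1.1, b1.2, b3.1} {b2.1, b2.2} {b3.2} on (b2, b1, b3); out.j = own outer ports
the subtree at d3 composes to {out.1, out.2} {b1.1, b1.2, b3.1} {b2.1, b2.2} {b3.2} {b4.1} {b4.2} on (b4, b2, b1, b3); out.j = own outer ports


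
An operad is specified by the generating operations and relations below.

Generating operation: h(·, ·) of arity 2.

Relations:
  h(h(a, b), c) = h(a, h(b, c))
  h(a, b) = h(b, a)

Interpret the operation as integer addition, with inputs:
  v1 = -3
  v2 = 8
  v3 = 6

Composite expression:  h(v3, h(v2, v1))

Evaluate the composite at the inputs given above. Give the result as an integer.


11

h(v2, v1) = 5
h(v3, h(v2, v1)) = 11


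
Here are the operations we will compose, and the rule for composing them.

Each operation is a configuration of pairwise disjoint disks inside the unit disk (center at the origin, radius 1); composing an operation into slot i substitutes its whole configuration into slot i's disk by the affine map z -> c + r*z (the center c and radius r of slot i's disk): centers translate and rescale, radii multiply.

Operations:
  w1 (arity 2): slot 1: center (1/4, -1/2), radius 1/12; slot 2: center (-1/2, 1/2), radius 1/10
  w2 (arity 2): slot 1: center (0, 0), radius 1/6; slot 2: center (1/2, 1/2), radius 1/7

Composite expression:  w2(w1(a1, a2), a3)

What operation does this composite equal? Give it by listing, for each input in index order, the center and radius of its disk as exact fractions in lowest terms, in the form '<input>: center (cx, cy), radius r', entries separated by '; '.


a1: center (1/24, -1/12), radius 1/72; a2: center (-1/12, 1/12), radius 1/60; a3: center (1/2, 1/2), radius 1/7

Each a-disk chains the slot maps above it in w2; radii multiply.
input a1: composing its 2 substitution steps yields center (1/24, -1/12), radius 1/72
input a2: composing its 2 substitution steps yields center (-1/12, 1/12), radius 1/60
input a3: composing its 1 substitution step yields center (1/2, 1/2), radius 1/7


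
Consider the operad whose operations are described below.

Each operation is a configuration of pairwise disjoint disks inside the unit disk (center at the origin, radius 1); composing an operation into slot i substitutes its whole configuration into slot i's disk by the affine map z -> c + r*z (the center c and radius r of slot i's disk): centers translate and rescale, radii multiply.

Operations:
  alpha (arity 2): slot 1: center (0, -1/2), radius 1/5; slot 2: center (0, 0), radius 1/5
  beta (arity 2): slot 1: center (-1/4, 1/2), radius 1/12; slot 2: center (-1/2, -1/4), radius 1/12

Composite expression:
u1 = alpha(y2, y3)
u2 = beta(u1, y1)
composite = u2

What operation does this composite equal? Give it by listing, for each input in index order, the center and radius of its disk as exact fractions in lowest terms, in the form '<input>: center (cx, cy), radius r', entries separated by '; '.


y1: center (-1/2, -1/4), radius 1/12; y2: center (-1/4, 11/24), radius 1/60; y3: center (-1/4, 1/2), radius 1/60


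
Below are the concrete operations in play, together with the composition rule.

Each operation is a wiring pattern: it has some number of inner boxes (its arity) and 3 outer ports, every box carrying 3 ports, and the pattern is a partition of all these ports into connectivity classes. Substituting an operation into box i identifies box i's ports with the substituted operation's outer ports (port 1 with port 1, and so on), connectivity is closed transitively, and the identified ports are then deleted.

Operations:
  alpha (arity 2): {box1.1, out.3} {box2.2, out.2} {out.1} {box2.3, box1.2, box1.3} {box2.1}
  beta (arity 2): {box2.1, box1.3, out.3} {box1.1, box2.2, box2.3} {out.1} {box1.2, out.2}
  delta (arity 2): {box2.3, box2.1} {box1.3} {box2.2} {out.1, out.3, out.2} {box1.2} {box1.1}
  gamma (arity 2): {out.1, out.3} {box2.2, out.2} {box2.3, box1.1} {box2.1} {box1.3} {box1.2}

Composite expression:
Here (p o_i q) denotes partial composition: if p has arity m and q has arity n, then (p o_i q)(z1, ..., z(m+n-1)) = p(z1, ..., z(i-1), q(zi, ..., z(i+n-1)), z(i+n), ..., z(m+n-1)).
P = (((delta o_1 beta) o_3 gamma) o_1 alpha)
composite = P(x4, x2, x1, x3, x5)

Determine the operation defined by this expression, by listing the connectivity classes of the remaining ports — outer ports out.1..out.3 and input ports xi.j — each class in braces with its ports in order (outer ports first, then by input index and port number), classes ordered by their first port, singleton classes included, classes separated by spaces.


{out.1, out.2, out.3} {x1.1, x4.1} {x1.2, x1.3} {x2.1} {x2.2} {x2.3, x4.2, x4.3} {x3.1, x5.3} {x3.2} {x3.3} {x5.1} {x5.2}

Reachability decides: close wires over delta-identified ports.
after alpha, the pattern on (x4, x2) reads {out.1} {out.2, x2.2} {out.3, x4.1} {x2.1} {x2.3, x4.2, x4.3} (out.j = its outer ports)
after beta, the pattern on (x4, x2, x1) reads {out.1} {out.2, x2.2} {out.3, x1.1, x4.1} {x1.2, x1.3} {x2.1} {x2.3, x4.2, x4.3} (out.j = its outer ports)
after gamma, the pattern on (x3, x5) reads {out.1, out.3} {out.2, x5.2} {x3.1, x5.3} {x3.2} {x3.3} {x5.1} (out.j = its outer ports)
after delta, the pattern on (x4, x2, x1, x3, x5) reads {out.1, out.2, out.3} {x1.1, x4.1} {x1.2, x1.3} {x2.1} {x2.2} {x2.3, x4.2, x4.3} {x3.1, x5.3} {x3.2} {x3.3} {x5.1} {x5.2} (out.j = its outer ports)


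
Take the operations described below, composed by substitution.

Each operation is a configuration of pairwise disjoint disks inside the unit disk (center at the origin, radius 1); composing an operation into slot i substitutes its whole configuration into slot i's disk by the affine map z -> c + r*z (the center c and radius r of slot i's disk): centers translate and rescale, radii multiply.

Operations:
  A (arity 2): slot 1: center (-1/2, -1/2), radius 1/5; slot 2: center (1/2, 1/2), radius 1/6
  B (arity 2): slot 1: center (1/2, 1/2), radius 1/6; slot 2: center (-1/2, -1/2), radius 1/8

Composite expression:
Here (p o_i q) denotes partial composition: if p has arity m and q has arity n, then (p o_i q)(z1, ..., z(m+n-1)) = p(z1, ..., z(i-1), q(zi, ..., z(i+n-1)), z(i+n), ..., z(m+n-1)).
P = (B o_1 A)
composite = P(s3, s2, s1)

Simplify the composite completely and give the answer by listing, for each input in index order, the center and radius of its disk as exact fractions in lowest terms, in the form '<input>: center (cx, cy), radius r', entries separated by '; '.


Follow each s-input down from B: c' goes to c + r*c', radius to r*r'.
input s3: applying the 2 nested substitutions gives center (5/12, 5/12), radius 1/30
input s2: applying the 2 nested substitutions gives center (7/12, 7/12), radius 1/36
input s1: applying the 1 nested substitution gives center (-1/2, -1/2), radius 1/8

s1: center (-1/2, -1/2), radius 1/8; s2: center (7/12, 7/12), radius 1/36; s3: center (5/12, 5/12), radius 1/30


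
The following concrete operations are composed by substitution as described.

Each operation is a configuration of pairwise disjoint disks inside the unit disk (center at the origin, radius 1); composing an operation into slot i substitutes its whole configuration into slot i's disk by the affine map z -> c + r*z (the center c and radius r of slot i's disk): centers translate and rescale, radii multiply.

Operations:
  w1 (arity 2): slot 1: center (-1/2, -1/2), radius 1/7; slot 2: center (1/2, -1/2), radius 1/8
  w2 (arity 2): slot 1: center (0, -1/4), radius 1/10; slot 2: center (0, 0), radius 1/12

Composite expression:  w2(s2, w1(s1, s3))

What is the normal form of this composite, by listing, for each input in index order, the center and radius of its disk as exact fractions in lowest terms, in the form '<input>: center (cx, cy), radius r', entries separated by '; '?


s1: center (-1/24, -1/24), radius 1/84; s2: center (0, -1/4), radius 1/10; s3: center (1/24, -1/24), radius 1/96

Affine substitution under w2: radii multiply and s-centers shift.
s2 passes through 1 substitution, ending at center (0, -1/4), radius 1/10
s1 passes through 2 substitutions, ending at center (-1/24, -1/24), radius 1/84
s3 passes through 2 substitutions, ending at center (1/24, -1/24), radius 1/96


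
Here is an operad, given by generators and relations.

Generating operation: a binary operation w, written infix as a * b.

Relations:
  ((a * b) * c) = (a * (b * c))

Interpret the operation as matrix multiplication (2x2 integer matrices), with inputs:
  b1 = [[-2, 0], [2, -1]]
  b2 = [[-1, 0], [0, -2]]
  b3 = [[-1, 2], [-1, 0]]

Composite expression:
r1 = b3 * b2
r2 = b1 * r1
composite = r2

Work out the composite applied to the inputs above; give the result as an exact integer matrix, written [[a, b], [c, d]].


(b3 * b2) = [[1, -4], [1, 0]]
(b1 * (b3 * b2)) = [[-2, 8], [1, -8]]

[[-2, 8], [1, -8]]


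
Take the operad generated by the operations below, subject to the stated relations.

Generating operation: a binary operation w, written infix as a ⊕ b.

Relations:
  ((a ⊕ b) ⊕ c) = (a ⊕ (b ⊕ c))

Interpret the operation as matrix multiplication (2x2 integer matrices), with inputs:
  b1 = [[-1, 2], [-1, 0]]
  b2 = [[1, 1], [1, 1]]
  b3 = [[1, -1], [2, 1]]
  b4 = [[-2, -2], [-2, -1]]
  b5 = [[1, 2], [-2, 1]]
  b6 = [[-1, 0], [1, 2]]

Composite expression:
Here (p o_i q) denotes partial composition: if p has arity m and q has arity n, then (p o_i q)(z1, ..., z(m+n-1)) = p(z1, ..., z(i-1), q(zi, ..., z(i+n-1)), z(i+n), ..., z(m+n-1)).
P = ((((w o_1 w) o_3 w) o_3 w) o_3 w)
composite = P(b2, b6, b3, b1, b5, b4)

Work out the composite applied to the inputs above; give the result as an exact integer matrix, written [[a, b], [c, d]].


[[52, 48], [52, 48]]

(b2 ⊕ b6) = [[0, 2], [0, 2]]
(b3 ⊕ b1) = [[0, 2], [-3, 4]]
((b3 ⊕ b1) ⊕ b5) = [[-4, 2], [-11, -2]]
(((b3 ⊕ b1) ⊕ b5) ⊕ b4) = [[4, 6], [26, 24]]
((b2 ⊕ b6) ⊕ (((b3 ⊕ b1) ⊕ b5) ⊕ b4)) = [[52, 48], [52, 48]]


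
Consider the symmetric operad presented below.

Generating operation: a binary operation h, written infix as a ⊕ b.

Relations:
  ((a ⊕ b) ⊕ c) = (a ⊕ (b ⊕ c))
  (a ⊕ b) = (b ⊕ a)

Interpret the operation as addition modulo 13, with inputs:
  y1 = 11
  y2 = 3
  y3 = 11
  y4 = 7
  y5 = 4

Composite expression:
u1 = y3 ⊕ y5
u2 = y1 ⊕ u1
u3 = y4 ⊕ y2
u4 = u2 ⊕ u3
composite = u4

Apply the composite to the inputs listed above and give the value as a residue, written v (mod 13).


10 (mod 13)

(y3 ⊕ y5) = 2
(y1 ⊕ (y3 ⊕ y5)) = 0
(y4 ⊕ y2) = 10
((y1 ⊕ (y3 ⊕ y5)) ⊕ (y4 ⊕ y2)) = 10


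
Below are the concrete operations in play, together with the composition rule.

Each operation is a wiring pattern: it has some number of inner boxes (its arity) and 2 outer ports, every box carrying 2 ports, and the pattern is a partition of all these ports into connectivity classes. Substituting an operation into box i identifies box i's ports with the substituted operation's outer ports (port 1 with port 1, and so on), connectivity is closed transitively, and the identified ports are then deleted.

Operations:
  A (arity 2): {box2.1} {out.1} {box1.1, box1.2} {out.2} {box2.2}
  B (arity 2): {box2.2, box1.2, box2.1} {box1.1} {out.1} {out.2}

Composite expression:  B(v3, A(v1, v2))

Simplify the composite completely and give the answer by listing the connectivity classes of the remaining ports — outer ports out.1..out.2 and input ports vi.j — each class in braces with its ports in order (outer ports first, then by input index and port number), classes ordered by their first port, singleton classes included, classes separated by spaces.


{out.1} {out.2} {v1.1, v1.2} {v2.1} {v2.2} {v3.1} {v3.2}

Connectivity passes through glued B-boundaries; trace each wire chain.
stage A: inputs (v1, v2), connectivity {out.1} {out.2} {v1.1, v1.2} {v2.1} {v2.2}, out.j its boundary
stage B: inputs (v3, v1, v2), connectivity {out.1} {out.2} {v1.1, v1.2} {v2.1} {v2.2} {v3.1} {v3.2}, out.j its boundary


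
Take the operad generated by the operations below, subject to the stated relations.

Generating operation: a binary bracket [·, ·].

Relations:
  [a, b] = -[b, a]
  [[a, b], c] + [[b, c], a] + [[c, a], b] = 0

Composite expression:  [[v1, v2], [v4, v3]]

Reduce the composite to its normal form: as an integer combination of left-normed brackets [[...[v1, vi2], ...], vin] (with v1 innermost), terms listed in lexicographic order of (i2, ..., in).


-[[[v1, v2], v3], v4] + [[[v1, v2], v4], v3]

Skip Jacobi rewriting: expand, keep v1-initial words, read off terms.
Composite bracket: [[v1, v2], [v4, v3]]
Applying ab - ba throughout gives 8 signed words (2^3 = 8).
Keep just the words that open with v1:
  v1v2v3v4 appears with sign -1, giving the term -[[[v1, v2], v3], v4]
  v1v2v4v3 appears with sign +1, giving the term +[[[v1, v2], v4], v3]


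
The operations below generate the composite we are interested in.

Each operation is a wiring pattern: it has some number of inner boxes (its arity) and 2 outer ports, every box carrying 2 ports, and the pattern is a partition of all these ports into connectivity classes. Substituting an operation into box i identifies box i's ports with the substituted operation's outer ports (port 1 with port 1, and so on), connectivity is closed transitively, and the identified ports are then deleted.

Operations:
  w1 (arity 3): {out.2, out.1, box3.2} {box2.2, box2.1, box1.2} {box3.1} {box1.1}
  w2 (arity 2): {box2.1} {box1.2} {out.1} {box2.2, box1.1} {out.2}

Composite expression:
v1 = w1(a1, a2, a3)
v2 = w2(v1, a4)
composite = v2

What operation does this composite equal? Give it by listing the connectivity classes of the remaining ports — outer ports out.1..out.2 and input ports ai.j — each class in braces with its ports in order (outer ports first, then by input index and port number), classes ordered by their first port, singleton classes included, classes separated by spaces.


{out.1} {out.2} {a1.1} {a1.2, a2.1, a2.2} {a3.1} {a3.2, a4.2} {a4.1}

Connectivity passes through glued w2-boundaries; trace each wire chain.
through w1, on inputs (a1, a2, a3): {out.1, out.2, a3.2} {a1.1} {a1.2, a2.1, a2.2} {a3.1} (out.j = stage outer ports)
through w2, on inputs (a1, a2, a3, a4): {out.1} {out.2} {a1.1} {a1.2, a2.1, a2.2} {a3.1} {a3.2, a4.2} {a4.1} (out.j = stage outer ports)


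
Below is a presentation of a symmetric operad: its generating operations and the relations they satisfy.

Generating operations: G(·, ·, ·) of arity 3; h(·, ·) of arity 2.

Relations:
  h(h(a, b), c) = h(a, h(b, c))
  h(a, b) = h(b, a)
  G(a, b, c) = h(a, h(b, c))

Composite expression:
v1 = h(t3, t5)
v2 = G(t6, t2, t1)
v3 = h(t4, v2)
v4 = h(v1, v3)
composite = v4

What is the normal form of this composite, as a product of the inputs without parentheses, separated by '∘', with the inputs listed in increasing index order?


t1 ∘ t2 ∘ t3 ∘ t4 ∘ t5 ∘ t6

Both nesting and order wash out for h; what remains is which t's occur.
h(t3, t5) collapses to t3 ∘ t5
G(t6, t2, t1) collapses to t6 ∘ t2 ∘ t1
h(t4, G(t6, t2, t1)) collapses to t4 ∘ t6 ∘ t2 ∘ t1
h(h(t3, t5), h(t4, G(t6, t2, t1))) collapses to t3 ∘ t5 ∘ t4 ∘ t6 ∘ t2 ∘ t1
the factors in increasing index order: t1 ∘ t2 ∘ t3 ∘ t4 ∘ t5 ∘ t6


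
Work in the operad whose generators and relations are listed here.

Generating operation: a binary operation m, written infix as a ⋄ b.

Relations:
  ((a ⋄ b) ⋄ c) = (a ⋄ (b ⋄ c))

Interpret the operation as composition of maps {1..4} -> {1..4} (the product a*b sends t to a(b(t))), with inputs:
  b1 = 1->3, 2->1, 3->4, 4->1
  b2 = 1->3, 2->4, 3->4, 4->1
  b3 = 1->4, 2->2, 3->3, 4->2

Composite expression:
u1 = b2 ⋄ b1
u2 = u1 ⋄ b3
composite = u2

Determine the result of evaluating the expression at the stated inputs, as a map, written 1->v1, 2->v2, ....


1->3, 2->3, 3->1, 4->3

(b2 ⋄ b1) = 1->4, 2->3, 3->1, 4->3
((b2 ⋄ b1) ⋄ b3) = 1->3, 2->3, 3->1, 4->3


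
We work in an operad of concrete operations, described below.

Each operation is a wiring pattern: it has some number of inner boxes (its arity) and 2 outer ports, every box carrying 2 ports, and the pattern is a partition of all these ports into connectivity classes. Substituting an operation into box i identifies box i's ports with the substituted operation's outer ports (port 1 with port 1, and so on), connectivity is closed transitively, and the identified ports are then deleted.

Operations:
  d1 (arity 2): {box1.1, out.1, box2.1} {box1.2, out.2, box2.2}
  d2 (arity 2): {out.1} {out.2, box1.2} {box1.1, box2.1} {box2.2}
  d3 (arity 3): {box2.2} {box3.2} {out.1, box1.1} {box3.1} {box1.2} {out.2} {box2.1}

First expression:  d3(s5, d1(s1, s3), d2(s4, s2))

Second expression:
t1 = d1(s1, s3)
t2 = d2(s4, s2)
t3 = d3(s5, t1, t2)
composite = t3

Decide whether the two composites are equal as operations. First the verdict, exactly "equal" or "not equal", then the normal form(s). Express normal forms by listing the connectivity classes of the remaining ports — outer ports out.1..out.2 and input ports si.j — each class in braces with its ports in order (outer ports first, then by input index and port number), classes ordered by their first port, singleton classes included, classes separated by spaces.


Normal form of the first expression: {out.1, s5.1} {out.2} {s1.1, s3.1} {s1.2, s3.2} {s2.1, s4.1} {s2.2} {s4.2} {s5.2}
Normal form of the second expression: {out.1, s5.1} {out.2} {s1.1, s3.1} {s1.2, s3.2} {s2.1, s4.1} {s2.2} {s4.2} {s5.2}
The normal forms match — equal.

equal — both sides give {out.1, s5.1} {out.2} {s1.1, s3.1} {s1.2, s3.2} {s2.1, s4.1} {s2.2} {s4.2} {s5.2}


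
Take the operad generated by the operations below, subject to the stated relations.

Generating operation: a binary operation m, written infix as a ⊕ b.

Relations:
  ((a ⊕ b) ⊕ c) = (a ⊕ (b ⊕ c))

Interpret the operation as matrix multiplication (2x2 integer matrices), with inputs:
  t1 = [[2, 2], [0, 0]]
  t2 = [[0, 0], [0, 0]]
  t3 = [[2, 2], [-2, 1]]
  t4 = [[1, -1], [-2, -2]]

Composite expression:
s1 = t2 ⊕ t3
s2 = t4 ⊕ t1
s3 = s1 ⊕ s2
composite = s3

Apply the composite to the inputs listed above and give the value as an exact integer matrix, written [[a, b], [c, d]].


[[0, 0], [0, 0]]

(t2 ⊕ t3) = [[0, 0], [0, 0]]
(t4 ⊕ t1) = [[2, 2], [-4, -4]]
((t2 ⊕ t3) ⊕ (t4 ⊕ t1)) = [[0, 0], [0, 0]]


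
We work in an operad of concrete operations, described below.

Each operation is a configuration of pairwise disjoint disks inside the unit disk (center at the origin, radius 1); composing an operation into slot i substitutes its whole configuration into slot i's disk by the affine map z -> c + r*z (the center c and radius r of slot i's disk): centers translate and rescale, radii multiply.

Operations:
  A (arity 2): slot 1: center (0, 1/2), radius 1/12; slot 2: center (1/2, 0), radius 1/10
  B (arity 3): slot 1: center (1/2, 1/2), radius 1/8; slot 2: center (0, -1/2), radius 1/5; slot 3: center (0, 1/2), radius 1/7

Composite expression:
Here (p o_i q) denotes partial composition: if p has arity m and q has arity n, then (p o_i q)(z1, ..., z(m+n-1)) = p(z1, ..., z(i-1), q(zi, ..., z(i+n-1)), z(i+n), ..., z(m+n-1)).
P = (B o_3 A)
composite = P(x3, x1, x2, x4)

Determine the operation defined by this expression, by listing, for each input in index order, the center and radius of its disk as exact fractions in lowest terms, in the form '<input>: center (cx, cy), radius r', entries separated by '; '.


Nesting under B composes maps z -> c + r*z down each x-path.
tracing x3 down its 1-map path: center (1/2, 1/2), radius 1/8
tracing x1 down its 1-map path: center (0, -1/2), radius 1/5
tracing x2 down its 2-map path: center (0, 4/7), radius 1/84
tracing x4 down its 2-map path: center (1/14, 1/2), radius 1/70

x1: center (0, -1/2), radius 1/5; x2: center (0, 4/7), radius 1/84; x3: center (1/2, 1/2), radius 1/8; x4: center (1/14, 1/2), radius 1/70


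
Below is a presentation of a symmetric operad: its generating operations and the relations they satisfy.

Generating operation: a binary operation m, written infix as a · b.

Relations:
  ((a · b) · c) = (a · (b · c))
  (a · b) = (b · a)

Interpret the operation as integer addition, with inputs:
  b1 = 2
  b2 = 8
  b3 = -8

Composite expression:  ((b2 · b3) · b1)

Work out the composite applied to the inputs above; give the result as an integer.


2


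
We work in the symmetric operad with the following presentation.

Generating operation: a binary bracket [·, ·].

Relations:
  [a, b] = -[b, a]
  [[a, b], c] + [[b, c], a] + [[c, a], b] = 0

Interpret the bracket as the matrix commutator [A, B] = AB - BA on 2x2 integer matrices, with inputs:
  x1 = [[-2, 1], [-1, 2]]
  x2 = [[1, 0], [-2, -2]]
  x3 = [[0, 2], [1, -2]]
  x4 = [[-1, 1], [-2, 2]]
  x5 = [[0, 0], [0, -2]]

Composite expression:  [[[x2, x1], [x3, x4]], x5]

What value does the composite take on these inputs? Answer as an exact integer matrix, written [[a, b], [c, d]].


[[0, -124], [-228, 0]]

[x2, x1] = [[2, 3], [11, -2]]
[x3, x4] = [[-5, 8], [1, 5]]
[[x2, x1], [x3, x4]] = [[-85, 62], [-114, 85]]
[[[x2, x1], [x3, x4]], x5] = [[0, -124], [-228, 0]]


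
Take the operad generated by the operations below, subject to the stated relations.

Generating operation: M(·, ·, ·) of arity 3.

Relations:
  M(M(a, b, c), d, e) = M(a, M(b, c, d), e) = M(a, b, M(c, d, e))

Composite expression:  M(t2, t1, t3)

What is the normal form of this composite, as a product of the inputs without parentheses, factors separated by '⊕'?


t2 ⊕ t1 ⊕ t3

Under associativity of M, the answer is the t's in reading order.
M(t2, t1, t3) linearizes to t2 ⊕ t1 ⊕ t3


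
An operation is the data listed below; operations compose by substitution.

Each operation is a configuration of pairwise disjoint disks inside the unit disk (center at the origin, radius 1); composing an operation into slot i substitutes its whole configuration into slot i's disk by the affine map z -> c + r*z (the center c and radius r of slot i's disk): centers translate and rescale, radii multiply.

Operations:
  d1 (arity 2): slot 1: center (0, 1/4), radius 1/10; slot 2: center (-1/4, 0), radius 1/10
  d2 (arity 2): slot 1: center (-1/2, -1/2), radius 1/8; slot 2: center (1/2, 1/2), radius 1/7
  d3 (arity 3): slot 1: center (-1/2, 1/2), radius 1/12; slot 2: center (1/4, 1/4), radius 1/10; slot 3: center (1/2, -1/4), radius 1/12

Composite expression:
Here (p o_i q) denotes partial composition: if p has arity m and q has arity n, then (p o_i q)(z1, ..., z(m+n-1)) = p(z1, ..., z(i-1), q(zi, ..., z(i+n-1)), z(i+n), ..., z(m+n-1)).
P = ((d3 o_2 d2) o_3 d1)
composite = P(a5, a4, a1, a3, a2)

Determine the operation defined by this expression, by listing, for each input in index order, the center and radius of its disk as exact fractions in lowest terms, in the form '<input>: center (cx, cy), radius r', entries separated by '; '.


Only the slot chain above each a matters under d3; compose those maps.
input a5: applying the 1 nested substitution gives center (-1/2, 1/2), radius 1/12
input a4: applying the 2 nested substitutions gives center (1/5, 1/5), radius 1/80
input a1: applying the 3 nested substitutions gives center (3/10, 17/56), radius 1/700
input a3: applying the 3 nested substitutions gives center (83/280, 3/10), radius 1/700
input a2: applying the 1 nested substitution gives center (1/2, -1/4), radius 1/12

a1: center (3/10, 17/56), radius 1/700; a2: center (1/2, -1/4), radius 1/12; a3: center (83/280, 3/10), radius 1/700; a4: center (1/5, 1/5), radius 1/80; a5: center (-1/2, 1/2), radius 1/12


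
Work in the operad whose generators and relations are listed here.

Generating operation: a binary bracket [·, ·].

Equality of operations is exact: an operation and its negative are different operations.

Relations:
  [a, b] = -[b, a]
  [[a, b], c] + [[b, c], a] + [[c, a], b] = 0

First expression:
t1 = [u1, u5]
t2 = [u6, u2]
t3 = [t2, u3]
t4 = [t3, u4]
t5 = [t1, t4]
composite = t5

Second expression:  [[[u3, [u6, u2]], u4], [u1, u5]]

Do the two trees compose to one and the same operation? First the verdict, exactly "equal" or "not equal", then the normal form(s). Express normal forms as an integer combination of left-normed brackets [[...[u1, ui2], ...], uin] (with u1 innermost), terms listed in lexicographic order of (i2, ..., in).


The first composite normalizes to -[[[[[u1, u5], u2], u6], u3], u4] + [[[[[u1, u5], u3], u2], u6], u4] - [[[[[u1, u5], u3], u6], u2], u4] + [[[[[u1, u5], u4], u2], u6], u3] - [[[[[u1, u5], u4], u3], u2], u6] + [[[[[u1, u5], u4], u3], u6], u2] - [[[[[u1, u5], u4], u6], u2], u3] + [[[[[u1, u5], u6], u2], u3], u4]
The second composite normalizes to -[[[[[u1, u5], u2], u6], u3], u4] + [[[[[u1, u5], u3], u2], u6], u4] - [[[[[u1, u5], u3], u6], u2], u4] + [[[[[u1, u5], u4], u2], u6], u3] - [[[[[u1, u5], u4], u3], u2], u6] + [[[[[u1, u5], u4], u3], u6], u2] - [[[[[u1, u5], u4], u6], u2], u3] + [[[[[u1, u5], u6], u2], u3], u4]
The forms coincide; equal.

equal: each reduces to -[[[[[u1, u5], u2], u6], u3], u4] + [[[[[u1, u5], u3], u2], u6], u4] - [[[[[u1, u5], u3], u6], u2], u4] + [[[[[u1, u5], u4], u2], u6], u3] - [[[[[u1, u5], u4], u3], u2], u6] + [[[[[u1, u5], u4], u3], u6], u2] - [[[[[u1, u5], u4], u6], u2], u3] + [[[[[u1, u5], u6], u2], u3], u4]


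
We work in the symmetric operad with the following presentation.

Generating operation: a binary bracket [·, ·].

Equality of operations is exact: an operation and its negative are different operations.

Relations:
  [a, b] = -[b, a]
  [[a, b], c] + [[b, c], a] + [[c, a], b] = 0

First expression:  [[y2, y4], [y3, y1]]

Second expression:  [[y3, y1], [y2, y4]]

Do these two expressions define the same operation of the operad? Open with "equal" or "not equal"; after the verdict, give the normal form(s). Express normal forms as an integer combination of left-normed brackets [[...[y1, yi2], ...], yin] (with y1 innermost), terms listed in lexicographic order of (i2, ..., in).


not equal; the first gives [[[y1, y3], y2], y4] - [[[y1, y3], y4], y2] and the second -[[[y1, y3], y2], y4] + [[[y1, y3], y4], y2]

The first expression, normalized: [[[y1, y3], y2], y4] - [[[y1, y3], y4], y2]
The second expression, normalized: -[[[y1, y3], y2], y4] + [[[y1, y3], y4], y2]
The forms do not match — not equal.


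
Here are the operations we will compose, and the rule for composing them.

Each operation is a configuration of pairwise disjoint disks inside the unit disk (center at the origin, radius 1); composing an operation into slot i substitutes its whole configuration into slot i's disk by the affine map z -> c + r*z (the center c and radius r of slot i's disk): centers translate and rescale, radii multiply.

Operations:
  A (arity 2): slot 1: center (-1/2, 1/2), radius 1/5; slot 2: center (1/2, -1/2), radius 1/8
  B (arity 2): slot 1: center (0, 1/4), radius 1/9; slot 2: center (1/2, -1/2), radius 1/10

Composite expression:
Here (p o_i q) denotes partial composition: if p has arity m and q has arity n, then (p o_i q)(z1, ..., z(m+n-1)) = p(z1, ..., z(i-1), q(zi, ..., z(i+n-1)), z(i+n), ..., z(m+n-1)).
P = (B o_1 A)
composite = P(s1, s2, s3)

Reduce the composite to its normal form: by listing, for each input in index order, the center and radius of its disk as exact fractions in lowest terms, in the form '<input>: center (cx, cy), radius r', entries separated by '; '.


Affine substitution under B: radii multiply and s-centers shift.
input s1: composing its 2 substitution steps yields center (-1/18, 11/36), radius 1/45
input s2: composing its 2 substitution steps yields center (1/18, 7/36), radius 1/72
input s3: composing its 1 substitution step yields center (1/2, -1/2), radius 1/10

s1: center (-1/18, 11/36), radius 1/45; s2: center (1/18, 7/36), radius 1/72; s3: center (1/2, -1/2), radius 1/10
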